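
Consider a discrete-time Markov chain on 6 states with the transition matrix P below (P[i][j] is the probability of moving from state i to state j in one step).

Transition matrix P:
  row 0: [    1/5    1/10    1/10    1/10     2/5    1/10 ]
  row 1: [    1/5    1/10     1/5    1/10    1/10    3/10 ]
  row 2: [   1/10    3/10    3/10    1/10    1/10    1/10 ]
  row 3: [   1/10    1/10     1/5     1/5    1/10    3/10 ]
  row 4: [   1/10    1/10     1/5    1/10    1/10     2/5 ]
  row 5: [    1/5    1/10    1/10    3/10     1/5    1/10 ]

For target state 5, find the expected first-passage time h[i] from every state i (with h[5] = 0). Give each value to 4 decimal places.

First-step conditioning: h[5] = 0; for i ≠ 5, h[i] = 1 + Σ_k P[i][k]·h[k].
  h[0] = 1 + 1/5·h[0] + 1/10·h[1] + 1/10·h[2] + 1/10·h[3] + 2/5·h[4]
  h[1] = 1 + 1/5·h[0] + 1/10·h[1] + 1/5·h[2] + 1/10·h[3] + 1/10·h[4]
  h[2] = 1 + 1/10·h[0] + 3/10·h[1] + 3/10·h[2] + 1/10·h[3] + 1/10·h[4]
  h[3] = 1 + 1/10·h[0] + 1/10·h[1] + 1/5·h[2] + 1/5·h[3] + 1/10·h[4]
  h[4] = 1 + 1/10·h[0] + 1/10·h[1] + 1/5·h[2] + 1/10·h[3] + 1/10·h[4]
Solving the 5×5 linear system over states ≠ 5 gives exactly h = [13500/2863, 11790/2863, 14220/2863, 11600/2863, 10440/2863, 0] (h[5] = 0 is the target).

h = [4.7153, 4.1181, 4.9668, 4.0517, 3.6465, 0.0000]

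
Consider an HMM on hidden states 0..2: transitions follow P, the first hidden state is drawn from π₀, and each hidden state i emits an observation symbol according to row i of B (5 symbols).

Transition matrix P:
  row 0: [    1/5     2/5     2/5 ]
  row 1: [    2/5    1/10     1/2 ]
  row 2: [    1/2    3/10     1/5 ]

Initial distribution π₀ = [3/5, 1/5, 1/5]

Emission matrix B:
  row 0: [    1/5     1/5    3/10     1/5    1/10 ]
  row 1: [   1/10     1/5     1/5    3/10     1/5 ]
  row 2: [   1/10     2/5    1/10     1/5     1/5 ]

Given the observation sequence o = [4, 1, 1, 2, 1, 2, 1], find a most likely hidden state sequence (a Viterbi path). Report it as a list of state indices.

path = [0, 1, 2, 0, 2, 0, 2]

t=0: δ = [6.000e-02, 4.000e-02, 4.000e-02]  (obs o_0=4)
t=1: δ = [4.000e-03, 4.800e-03, 9.600e-03]  ψ = [2, 0, 0]  (obs o_1=1)
t=2: δ = [9.600e-04, 5.760e-04, 9.600e-04]  ψ = [2, 2, 1]  (obs o_2=1)
t=3: δ = [1.440e-04, 7.680e-05, 3.840e-05]  ψ = [2, 0, 0]  (obs o_3=2)
t=4: δ = [6.144e-06, 1.152e-05, 2.304e-05]  ψ = [1, 0, 0]  (obs o_4=1)
t=5: δ = [3.456e-06, 1.382e-06, 5.760e-07]  ψ = [2, 2, 1]  (obs o_5=2)
t=6: δ = [1.382e-07, 2.765e-07, 5.530e-07]  ψ = [0, 0, 0]  (obs o_6=1)
backtrack: best end state = 2; path = [0, 1, 2, 0, 2, 0, 2]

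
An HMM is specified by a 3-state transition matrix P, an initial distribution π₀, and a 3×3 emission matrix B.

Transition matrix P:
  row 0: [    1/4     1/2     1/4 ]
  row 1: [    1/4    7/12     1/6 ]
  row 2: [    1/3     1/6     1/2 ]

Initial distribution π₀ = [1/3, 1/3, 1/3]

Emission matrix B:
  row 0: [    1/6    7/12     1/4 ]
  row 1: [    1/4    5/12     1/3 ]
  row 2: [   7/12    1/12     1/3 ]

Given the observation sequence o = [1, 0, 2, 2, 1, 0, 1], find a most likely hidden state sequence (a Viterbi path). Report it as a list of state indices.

t=0: δ = [1.944e-01, 1.389e-01, 2.778e-02]  (obs o_0=1)
t=1: δ = [8.102e-03, 2.431e-02, 2.836e-02]  ψ = [0, 0, 0]  (obs o_1=0)
t=2: δ = [2.363e-03, 4.726e-03, 4.726e-03]  ψ = [2, 1, 2]  (obs o_2=2)
t=3: δ = [3.938e-04, 9.190e-04, 7.877e-04]  ψ = [2, 1, 2]  (obs o_3=2)
t=4: δ = [1.532e-04, 2.234e-04, 3.282e-05]  ψ = [2, 1, 2]  (obs o_4=1)
t=5: δ = [9.307e-06, 3.257e-05, 2.234e-05]  ψ = [1, 1, 0]  (obs o_5=0)
t=6: δ = [4.750e-06, 7.917e-06, 9.307e-07]  ψ = [1, 1, 2]  (obs o_6=1)
backtrack: best end state = 1; path = [0, 1, 1, 1, 1, 1, 1]

path = [0, 1, 1, 1, 1, 1, 1]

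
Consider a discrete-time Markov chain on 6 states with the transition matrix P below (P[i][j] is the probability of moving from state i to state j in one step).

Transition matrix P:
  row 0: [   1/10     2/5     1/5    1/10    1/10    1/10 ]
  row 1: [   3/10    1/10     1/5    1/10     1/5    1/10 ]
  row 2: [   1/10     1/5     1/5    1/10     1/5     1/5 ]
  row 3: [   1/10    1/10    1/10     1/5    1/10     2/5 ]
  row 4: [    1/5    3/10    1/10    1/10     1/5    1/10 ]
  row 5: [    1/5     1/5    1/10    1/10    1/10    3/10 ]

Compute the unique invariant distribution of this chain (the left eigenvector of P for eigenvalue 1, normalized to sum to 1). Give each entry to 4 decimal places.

Balance equations π_j = Σ_i π_i·P[i][j]:
  π_0 = 1/10·π_0 + 3/10·π_1 + 1/10·π_2 + 1/10·π_3 + 1/5·π_4 + 1/5·π_5
  π_1 = 2/5·π_0 + 1/10·π_1 + 1/5·π_2 + 1/10·π_3 + 3/10·π_4 + 1/5·π_5
  π_2 = 1/5·π_0 + 1/5·π_1 + 1/5·π_2 + 1/10·π_3 + 1/10·π_4 + 1/10·π_5
  π_3 = 1/10·π_0 + 1/10·π_1 + 1/10·π_2 + 1/5·π_3 + 1/10·π_4 + 1/10·π_5
  π_4 = 1/10·π_0 + 1/5·π_1 + 1/5·π_2 + 1/10·π_3 + 1/5·π_4 + 1/10·π_5
  normalize: π_0 + π_1 + π_2 + π_3 + π_4 + π_5 = 1
Solving the linear system gives exactly π = [3850/21699, 4727/21699, 3364/21699, 1/9, 3310/21699, 4037/21699].

π = [0.1774, 0.2178, 0.1550, 0.1111, 0.1525, 0.1860]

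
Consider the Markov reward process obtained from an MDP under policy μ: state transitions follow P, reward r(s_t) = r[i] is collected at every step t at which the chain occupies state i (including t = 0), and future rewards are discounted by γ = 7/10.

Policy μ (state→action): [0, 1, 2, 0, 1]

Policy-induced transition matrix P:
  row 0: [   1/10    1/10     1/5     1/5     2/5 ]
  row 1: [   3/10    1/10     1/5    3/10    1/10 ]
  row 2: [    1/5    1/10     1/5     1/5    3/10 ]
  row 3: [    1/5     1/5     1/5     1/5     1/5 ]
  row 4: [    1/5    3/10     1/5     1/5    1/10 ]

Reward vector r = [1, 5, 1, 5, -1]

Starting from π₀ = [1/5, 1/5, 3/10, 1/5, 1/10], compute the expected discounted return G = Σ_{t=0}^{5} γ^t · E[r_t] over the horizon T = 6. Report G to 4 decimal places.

G = 6.3667

t=0: π = [0.2000, 0.2000, 0.3000, 0.2000, 0.1000], E[r] = 2.4000, γ^t·E[r] = 2.400000, running G = 2.400000
t=1: π = [0.2000, 0.1400, 0.2000, 0.2200, 0.2400], E[r] = 1.9600, γ^t·E[r] = 1.372000, running G = 3.772000
t=2: π = [0.1940, 0.1700, 0.2000, 0.2140, 0.2220], E[r] = 2.0920, γ^t·E[r] = 1.025080, running G = 4.797080
t=3: π = [0.1976, 0.1658, 0.2000, 0.2170, 0.2196], E[r] = 2.0920, γ^t·E[r] = 0.717556, running G = 5.514636
t=4: π = [0.1968, 0.1656, 0.2000, 0.2166, 0.2210], E[r] = 2.0868, γ^t·E[r] = 0.501050, running G = 6.015686
t=5: π = [0.1969, 0.1659, 0.2000, 0.2166, 0.2207], E[r] = 2.0883, γ^t·E[r] = 0.350973, running G = 6.366659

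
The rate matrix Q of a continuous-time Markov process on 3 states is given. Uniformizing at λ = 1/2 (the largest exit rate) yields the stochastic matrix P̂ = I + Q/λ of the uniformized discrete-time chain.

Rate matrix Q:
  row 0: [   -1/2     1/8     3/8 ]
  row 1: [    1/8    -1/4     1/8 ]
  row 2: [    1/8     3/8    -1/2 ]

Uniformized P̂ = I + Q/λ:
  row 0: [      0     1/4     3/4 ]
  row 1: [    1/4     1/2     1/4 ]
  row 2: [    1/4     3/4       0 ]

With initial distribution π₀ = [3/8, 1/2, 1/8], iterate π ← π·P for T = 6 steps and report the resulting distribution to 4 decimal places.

π = [0.2000, 0.5205, 0.2794]

t=0: π = [0.3750, 0.5000, 0.1250]
t=1: π = [0.1563, 0.4375, 0.4063]
t=2: π = [0.2109, 0.5625, 0.2266]
t=3: π = [0.1973, 0.5039, 0.2988]
t=4: π = [0.2007, 0.5254, 0.2739]
t=5: π = [0.1998, 0.5183, 0.2819]
t=6: π = [0.2000, 0.5205, 0.2794]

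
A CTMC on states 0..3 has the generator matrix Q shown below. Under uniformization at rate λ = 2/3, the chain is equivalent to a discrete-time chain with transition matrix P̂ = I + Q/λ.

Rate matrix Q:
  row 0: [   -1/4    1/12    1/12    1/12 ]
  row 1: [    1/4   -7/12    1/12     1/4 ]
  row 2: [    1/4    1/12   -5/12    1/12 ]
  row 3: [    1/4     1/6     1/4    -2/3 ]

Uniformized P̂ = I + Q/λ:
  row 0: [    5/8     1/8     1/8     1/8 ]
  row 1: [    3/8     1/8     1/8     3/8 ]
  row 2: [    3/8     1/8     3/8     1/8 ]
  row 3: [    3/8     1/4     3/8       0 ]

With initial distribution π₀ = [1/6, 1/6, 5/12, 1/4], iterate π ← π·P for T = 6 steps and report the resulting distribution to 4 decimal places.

t=0: π = [0.1667, 0.1667, 0.4167, 0.2500]
t=1: π = [0.4167, 0.1563, 0.2917, 0.1354]
t=2: π = [0.4792, 0.1419, 0.2318, 0.1471]
t=3: π = [0.4948, 0.1434, 0.2197, 0.1421]
t=4: π = [0.4987, 0.1428, 0.2155, 0.1431]
t=5: π = [0.4997, 0.1429, 0.2146, 0.1428]
t=6: π = [0.4999, 0.1429, 0.2144, 0.1429]

π = [0.4999, 0.1429, 0.2144, 0.1429]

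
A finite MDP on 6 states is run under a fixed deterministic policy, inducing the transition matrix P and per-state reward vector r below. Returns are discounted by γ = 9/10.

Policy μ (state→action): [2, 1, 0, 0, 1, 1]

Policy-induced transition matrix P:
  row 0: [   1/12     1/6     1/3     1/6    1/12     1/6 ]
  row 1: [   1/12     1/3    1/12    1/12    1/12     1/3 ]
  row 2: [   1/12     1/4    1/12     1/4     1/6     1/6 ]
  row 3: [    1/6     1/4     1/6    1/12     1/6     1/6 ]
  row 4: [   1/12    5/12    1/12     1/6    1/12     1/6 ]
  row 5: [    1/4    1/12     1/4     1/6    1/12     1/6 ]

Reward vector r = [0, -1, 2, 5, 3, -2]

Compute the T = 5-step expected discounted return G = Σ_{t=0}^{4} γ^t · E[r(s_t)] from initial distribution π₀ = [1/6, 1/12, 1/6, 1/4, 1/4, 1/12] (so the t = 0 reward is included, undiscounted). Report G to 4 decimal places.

G = 4.3726

t=0: π = [0.1667, 0.0833, 0.1667, 0.2500, 0.2500, 0.0833], E[r] = 2.0833, γ^t·E[r] = 2.083333, running G = 2.083333
t=1: π = [0.1181, 0.2708, 0.1597, 0.1528, 0.1181, 0.1806], E[r] = 0.8056, γ^t·E[r] = 0.725000, running G = 2.808333
t=2: π = [0.1262, 0.2523, 0.1557, 0.1447, 0.1094, 0.2118], E[r] = 0.6869, γ^t·E[r] = 0.556406, running G = 3.364740
t=3: π = [0.1307, 0.2434, 0.1622, 0.1466, 0.1084, 0.2087], E[r] = 0.7215, γ^t·E[r] = 0.525938, running G = 3.890677
t=4: π = [0.1303, 0.2427, 0.1630, 0.1477, 0.1091, 0.2072], E[r] = 0.7345, γ^t·E[r] = 0.481897, running G = 4.372574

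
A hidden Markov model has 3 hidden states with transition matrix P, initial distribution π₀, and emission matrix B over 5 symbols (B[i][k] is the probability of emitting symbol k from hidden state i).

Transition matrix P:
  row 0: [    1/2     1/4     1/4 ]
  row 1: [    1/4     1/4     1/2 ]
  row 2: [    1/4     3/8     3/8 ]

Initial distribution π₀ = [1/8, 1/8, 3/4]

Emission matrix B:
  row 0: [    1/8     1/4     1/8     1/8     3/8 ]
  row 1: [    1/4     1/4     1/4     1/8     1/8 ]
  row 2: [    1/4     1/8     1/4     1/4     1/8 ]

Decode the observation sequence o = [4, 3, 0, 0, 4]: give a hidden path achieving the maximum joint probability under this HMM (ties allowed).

path = [2, 2, 1, 2, 0]

t=0: δ = [4.688e-02, 1.562e-02, 9.375e-02]  (obs o_0=4)
t=1: δ = [2.930e-03, 4.395e-03, 8.789e-03]  ψ = [0, 2, 2]  (obs o_1=3)
t=2: δ = [2.747e-04, 8.240e-04, 8.240e-04]  ψ = [2, 2, 2]  (obs o_2=0)
t=3: δ = [2.575e-05, 7.725e-05, 1.030e-04]  ψ = [1, 2, 1]  (obs o_3=0)
t=4: δ = [9.656e-06, 4.828e-06, 4.828e-06]  ψ = [2, 2, 1]  (obs o_4=4)
backtrack: best end state = 0; path = [2, 2, 1, 2, 0]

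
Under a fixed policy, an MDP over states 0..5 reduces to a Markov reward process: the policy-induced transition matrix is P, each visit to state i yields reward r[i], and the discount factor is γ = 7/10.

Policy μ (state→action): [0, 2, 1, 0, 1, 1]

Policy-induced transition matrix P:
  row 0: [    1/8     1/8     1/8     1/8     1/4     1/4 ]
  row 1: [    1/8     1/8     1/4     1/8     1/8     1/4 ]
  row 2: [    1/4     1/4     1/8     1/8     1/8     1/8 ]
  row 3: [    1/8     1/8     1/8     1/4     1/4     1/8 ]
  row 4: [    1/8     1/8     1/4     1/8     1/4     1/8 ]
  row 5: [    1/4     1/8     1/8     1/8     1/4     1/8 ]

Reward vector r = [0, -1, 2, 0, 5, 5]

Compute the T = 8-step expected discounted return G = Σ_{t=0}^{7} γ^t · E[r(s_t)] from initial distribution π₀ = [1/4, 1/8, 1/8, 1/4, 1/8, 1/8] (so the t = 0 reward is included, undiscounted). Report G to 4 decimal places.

G = 5.8420

t=0: π = [0.2500, 0.1250, 0.1250, 0.2500, 0.1250, 0.1250], E[r] = 1.3750, γ^t·E[r] = 1.375000, running G = 1.375000
t=1: π = [0.1563, 0.1406, 0.1563, 0.1563, 0.2188, 0.1719], E[r] = 2.1250, γ^t·E[r] = 1.487500, running G = 2.862500
t=2: π = [0.1660, 0.1445, 0.1699, 0.1445, 0.2129, 0.1621], E[r] = 2.0703, γ^t·E[r] = 1.014453, running G = 3.876953
t=3: π = [0.1665, 0.1462, 0.1697, 0.1431, 0.2107, 0.1638], E[r] = 2.0657, γ^t·E[r] = 0.708526, running G = 4.585479
t=4: π = [0.1667, 0.1462, 0.1696, 0.1429, 0.2105, 0.1641], E[r] = 2.0660, γ^t·E[r] = 0.496056, running G = 5.081535
t=5: π = [0.1667, 0.1462, 0.1696, 0.1429, 0.2105, 0.1641], E[r] = 2.0661, γ^t·E[r] = 0.347257, running G = 5.428793
t=6: π = [0.1667, 0.1462, 0.1696, 0.1429, 0.2105, 0.1641], E[r] = 2.0662, γ^t·E[r] = 0.243085, running G = 5.671877
t=7: π = [0.1667, 0.1462, 0.1696, 0.1429, 0.2105, 0.1641], E[r] = 2.0662, γ^t·E[r] = 0.170159, running G = 5.842036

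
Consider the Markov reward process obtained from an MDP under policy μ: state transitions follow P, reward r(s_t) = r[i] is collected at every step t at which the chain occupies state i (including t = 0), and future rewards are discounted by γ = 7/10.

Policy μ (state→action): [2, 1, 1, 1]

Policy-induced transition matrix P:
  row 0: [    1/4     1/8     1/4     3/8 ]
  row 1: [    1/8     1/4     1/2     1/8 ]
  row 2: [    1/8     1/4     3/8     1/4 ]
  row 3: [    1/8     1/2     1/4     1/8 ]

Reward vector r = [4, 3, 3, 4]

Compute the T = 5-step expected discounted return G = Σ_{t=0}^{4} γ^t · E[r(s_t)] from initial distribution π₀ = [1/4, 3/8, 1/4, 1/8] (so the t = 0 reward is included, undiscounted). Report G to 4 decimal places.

G = 9.3346

t=0: π = [0.2500, 0.3750, 0.2500, 0.1250], E[r] = 3.3750, γ^t·E[r] = 3.375000, running G = 3.375000
t=1: π = [0.1563, 0.2500, 0.3750, 0.2188], E[r] = 3.3750, γ^t·E[r] = 2.362500, running G = 5.737500
t=2: π = [0.1445, 0.2852, 0.3594, 0.2109], E[r] = 3.3555, γ^t·E[r] = 1.644180, running G = 7.381680
t=3: π = [0.1431, 0.2847, 0.3662, 0.2061], E[r] = 3.3491, γ^t·E[r] = 1.148749, running G = 8.530428
t=4: π = [0.1429, 0.2836, 0.3669, 0.2065], E[r] = 3.3494, γ^t·E[r] = 0.804197, running G = 9.334625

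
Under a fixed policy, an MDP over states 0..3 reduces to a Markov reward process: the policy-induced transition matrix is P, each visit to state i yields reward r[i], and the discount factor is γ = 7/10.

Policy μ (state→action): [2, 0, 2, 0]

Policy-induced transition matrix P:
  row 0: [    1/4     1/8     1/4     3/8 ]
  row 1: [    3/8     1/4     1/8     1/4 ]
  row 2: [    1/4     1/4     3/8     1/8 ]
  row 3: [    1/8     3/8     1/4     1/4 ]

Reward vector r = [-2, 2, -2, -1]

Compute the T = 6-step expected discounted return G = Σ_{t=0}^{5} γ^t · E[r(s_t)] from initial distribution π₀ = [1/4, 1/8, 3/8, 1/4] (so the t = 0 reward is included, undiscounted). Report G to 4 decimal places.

G = -2.7212

t=0: π = [0.2500, 0.1250, 0.3750, 0.2500], E[r] = -1.2500, γ^t·E[r] = -1.250000, running G = -1.250000
t=1: π = [0.2344, 0.2500, 0.2813, 0.2344], E[r] = -0.7656, γ^t·E[r] = -0.535938, running G = -1.785938
t=2: π = [0.2520, 0.2500, 0.2539, 0.2441], E[r] = -0.7559, γ^t·E[r] = -0.370371, running G = -2.156309
t=3: π = [0.2507, 0.2490, 0.2505, 0.2498], E[r] = -0.7542, γ^t·E[r] = -0.258674, running G = -2.414982
t=4: π = [0.2499, 0.2499, 0.2502, 0.2500], E[r] = -0.7505, γ^t·E[r] = -0.180185, running G = -2.595167
t=5: π = [0.2500, 0.2500, 0.2500, 0.2500], E[r] = -0.7500, γ^t·E[r] = -0.126048, running G = -2.721215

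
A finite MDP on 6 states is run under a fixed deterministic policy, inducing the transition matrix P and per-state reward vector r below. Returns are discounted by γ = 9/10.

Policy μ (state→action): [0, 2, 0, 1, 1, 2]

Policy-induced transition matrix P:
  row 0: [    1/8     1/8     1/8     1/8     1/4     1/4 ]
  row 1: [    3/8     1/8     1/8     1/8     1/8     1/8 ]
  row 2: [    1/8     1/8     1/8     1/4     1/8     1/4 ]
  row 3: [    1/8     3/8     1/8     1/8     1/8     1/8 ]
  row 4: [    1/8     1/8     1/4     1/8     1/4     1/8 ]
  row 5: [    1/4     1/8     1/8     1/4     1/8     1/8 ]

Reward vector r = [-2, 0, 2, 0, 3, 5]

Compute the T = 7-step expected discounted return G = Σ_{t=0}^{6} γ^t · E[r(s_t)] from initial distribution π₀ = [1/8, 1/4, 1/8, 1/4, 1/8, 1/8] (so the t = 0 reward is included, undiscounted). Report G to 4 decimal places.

t=0: π = [0.1250, 0.2500, 0.1250, 0.2500, 0.1250, 0.1250], E[r] = 1.0000, γ^t·E[r] = 1.000000, running G = 1.000000
t=1: π = [0.2031, 0.1875, 0.1406, 0.1563, 0.1563, 0.1563], E[r] = 1.1250, γ^t·E[r] = 1.012500, running G = 2.012500
t=2: π = [0.1914, 0.1641, 0.1445, 0.1621, 0.1699, 0.1680], E[r] = 1.2559, γ^t·E[r] = 1.017246, running G = 3.029746
t=3: π = [0.1870, 0.1655, 0.1462, 0.1641, 0.1702, 0.1670], E[r] = 1.2639, γ^t·E[r] = 0.921395, running G = 3.951141
t=4: π = [0.1873, 0.1660, 0.1463, 0.1642, 0.1696, 0.1667], E[r] = 1.2603, γ^t·E[r] = 0.826853, running G = 4.777993
t=5: π = [0.1873, 0.1660, 0.1462, 0.1641, 0.1696, 0.1667], E[r] = 1.2600, γ^t·E[r] = 0.744037, running G = 5.522030
t=6: π = [0.1873, 0.1660, 0.1462, 0.1641, 0.1696, 0.1667], E[r] = 1.2600, γ^t·E[r] = 0.669632, running G = 6.191662

G = 6.1917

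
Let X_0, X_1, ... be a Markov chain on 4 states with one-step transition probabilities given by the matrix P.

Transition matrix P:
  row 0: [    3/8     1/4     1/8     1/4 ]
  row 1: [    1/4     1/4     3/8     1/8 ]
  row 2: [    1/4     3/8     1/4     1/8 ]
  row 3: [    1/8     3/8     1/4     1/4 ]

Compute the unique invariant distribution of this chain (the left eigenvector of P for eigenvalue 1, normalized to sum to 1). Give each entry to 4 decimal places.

π = [0.2600, 0.3044, 0.2556, 0.1800]

Balance equations π_j = Σ_i π_i·P[i][j]:
  π_0 = 3/8·π_0 + 1/4·π_1 + 1/4·π_2 + 1/8·π_3
  π_1 = 1/4·π_0 + 1/4·π_1 + 3/8·π_2 + 3/8·π_3
  π_2 = 1/8·π_0 + 3/8·π_1 + 1/4·π_2 + 1/4·π_3
  normalize: π_0 + π_1 + π_2 + π_3 = 1
Solving the linear system gives exactly π = [13/50, 137/450, 23/90, 9/50].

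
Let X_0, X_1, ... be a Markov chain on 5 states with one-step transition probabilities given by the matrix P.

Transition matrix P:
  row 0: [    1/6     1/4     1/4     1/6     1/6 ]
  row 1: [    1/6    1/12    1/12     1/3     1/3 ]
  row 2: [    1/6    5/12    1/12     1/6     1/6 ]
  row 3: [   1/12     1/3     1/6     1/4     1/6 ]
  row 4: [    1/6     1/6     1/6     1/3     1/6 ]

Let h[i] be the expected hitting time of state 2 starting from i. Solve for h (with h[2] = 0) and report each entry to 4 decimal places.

h = [5.7087, 6.6818, 0.0000, 6.3161, 6.2045]

First-step conditioning: h[2] = 0; for i ≠ 2, h[i] = 1 + Σ_k P[i][k]·h[k].
  h[0] = 1 + 1/6·h[0] + 1/4·h[1] + 1/6·h[3] + 1/6·h[4]
  h[1] = 1 + 1/6·h[0] + 1/12·h[1] + 1/3·h[3] + 1/3·h[4]
  h[3] = 1 + 1/12·h[0] + 1/3·h[1] + 1/4·h[3] + 1/6·h[4]
  h[4] = 1 + 1/6·h[0] + 1/6·h[1] + 1/3·h[3] + 1/6·h[4]
Solving the 4×4 linear system over states ≠ 2 gives exactly h = [2763/484, 147/22, 0, 3057/484, 273/44] (h[2] = 0 is the target).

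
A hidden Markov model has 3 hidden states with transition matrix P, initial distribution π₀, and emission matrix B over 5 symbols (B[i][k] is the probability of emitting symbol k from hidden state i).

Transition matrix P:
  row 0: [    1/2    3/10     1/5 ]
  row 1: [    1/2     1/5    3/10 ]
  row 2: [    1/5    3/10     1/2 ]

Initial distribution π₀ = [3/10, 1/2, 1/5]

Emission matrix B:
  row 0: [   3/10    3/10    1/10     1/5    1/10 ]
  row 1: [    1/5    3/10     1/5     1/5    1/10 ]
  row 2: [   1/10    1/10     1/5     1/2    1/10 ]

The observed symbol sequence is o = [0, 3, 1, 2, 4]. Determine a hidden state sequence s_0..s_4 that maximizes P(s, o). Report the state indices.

path = [1, 0, 0, 1, 0]

t=0: δ = [9.000e-02, 1.000e-01, 2.000e-02]  (obs o_0=0)
t=1: δ = [1.000e-02, 5.400e-03, 1.500e-02]  ψ = [1, 0, 1]  (obs o_1=3)
t=2: δ = [1.500e-03, 1.350e-03, 7.500e-04]  ψ = [0, 2, 2]  (obs o_2=1)
t=3: δ = [7.500e-05, 9.000e-05, 8.100e-05]  ψ = [0, 0, 1]  (obs o_3=2)
t=4: δ = [4.500e-06, 2.430e-06, 4.050e-06]  ψ = [1, 2, 2]  (obs o_4=4)
backtrack: best end state = 0; path = [1, 0, 0, 1, 0]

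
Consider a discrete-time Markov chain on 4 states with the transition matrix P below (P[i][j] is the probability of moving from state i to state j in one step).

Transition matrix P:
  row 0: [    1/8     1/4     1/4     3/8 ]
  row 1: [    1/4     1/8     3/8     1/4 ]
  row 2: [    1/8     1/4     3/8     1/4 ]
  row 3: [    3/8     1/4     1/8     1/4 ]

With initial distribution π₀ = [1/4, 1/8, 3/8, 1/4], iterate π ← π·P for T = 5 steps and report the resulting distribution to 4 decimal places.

t=0: π = [0.2500, 0.1250, 0.3750, 0.2500]
t=1: π = [0.2031, 0.2344, 0.2813, 0.2813]
t=2: π = [0.2246, 0.2207, 0.2793, 0.2754]
t=3: π = [0.2214, 0.2224, 0.2781, 0.2781]
t=4: π = [0.2223, 0.2222, 0.2778, 0.2777]
t=5: π = [0.2222, 0.2222, 0.2778, 0.2778]

π = [0.2222, 0.2222, 0.2778, 0.2778]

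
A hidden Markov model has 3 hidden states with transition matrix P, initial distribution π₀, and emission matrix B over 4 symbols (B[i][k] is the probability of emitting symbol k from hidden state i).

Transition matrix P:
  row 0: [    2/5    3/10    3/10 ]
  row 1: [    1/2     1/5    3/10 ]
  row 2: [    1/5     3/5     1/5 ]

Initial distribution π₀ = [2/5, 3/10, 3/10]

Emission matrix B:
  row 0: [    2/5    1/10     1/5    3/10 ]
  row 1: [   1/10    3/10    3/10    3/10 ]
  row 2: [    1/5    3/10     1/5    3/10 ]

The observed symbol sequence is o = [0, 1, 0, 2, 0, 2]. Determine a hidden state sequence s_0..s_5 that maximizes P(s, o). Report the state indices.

path = [0, 1, 0, 1, 0, 1]

t=0: δ = [1.600e-01, 3.000e-02, 6.000e-02]  (obs o_0=0)
t=1: δ = [6.400e-03, 1.440e-02, 1.440e-02]  ψ = [0, 0, 0]  (obs o_1=1)
t=2: δ = [2.880e-03, 8.640e-04, 8.640e-04]  ψ = [1, 2, 1]  (obs o_2=0)
t=3: δ = [2.304e-04, 2.592e-04, 1.728e-04]  ψ = [0, 0, 0]  (obs o_3=2)
t=4: δ = [5.184e-05, 1.037e-05, 1.555e-05]  ψ = [1, 2, 1]  (obs o_4=0)
t=5: δ = [4.147e-06, 4.666e-06, 3.110e-06]  ψ = [0, 0, 0]  (obs o_5=2)
backtrack: best end state = 1; path = [0, 1, 0, 1, 0, 1]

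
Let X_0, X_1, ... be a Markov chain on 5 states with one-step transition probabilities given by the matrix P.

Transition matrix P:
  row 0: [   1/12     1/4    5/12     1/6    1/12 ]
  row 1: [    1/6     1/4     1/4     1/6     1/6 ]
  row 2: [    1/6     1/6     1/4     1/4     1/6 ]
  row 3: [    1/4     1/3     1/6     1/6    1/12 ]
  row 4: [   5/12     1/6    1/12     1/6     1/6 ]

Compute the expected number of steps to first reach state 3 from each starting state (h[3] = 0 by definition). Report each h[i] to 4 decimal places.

h = [5.2460, 5.3185, 4.8753, 0.0000, 5.3742]

First-step conditioning: h[3] = 0; for i ≠ 3, h[i] = 1 + Σ_k P[i][k]·h[k].
  h[0] = 1 + 1/12·h[0] + 1/4·h[1] + 5/12·h[2] + 1/12·h[4]
  h[1] = 1 + 1/6·h[0] + 1/4·h[1] + 1/4·h[2] + 1/6·h[4]
  h[2] = 1 + 1/6·h[0] + 1/6·h[1] + 1/4·h[2] + 1/6·h[4]
  h[4] = 1 + 5/12·h[0] + 1/6·h[1] + 1/12·h[2] + 1/6·h[4]
Solving the 4×4 linear system over states ≠ 3 gives exactly h = [7528/1435, 7632/1435, 6996/1435, 0, 7712/1435] (h[3] = 0 is the target).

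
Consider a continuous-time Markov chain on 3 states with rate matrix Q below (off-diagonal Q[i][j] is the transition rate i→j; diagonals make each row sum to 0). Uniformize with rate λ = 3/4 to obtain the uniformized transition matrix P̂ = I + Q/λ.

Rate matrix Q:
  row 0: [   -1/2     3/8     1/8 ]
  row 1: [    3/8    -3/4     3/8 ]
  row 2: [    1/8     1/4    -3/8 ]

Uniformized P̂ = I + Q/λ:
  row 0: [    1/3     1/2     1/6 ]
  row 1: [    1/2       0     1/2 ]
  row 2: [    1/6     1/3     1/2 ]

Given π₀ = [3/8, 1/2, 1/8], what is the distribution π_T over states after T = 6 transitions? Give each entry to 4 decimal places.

π = [0.3153, 0.2905, 0.3942]

t=0: π = [0.3750, 0.5000, 0.1250]
t=1: π = [0.3958, 0.2292, 0.3750]
t=2: π = [0.3090, 0.3229, 0.3681]
t=3: π = [0.3258, 0.2772, 0.3970]
t=4: π = [0.3134, 0.2952, 0.3914]
t=5: π = [0.3173, 0.2871, 0.3955]
t=6: π = [0.3153, 0.2905, 0.3942]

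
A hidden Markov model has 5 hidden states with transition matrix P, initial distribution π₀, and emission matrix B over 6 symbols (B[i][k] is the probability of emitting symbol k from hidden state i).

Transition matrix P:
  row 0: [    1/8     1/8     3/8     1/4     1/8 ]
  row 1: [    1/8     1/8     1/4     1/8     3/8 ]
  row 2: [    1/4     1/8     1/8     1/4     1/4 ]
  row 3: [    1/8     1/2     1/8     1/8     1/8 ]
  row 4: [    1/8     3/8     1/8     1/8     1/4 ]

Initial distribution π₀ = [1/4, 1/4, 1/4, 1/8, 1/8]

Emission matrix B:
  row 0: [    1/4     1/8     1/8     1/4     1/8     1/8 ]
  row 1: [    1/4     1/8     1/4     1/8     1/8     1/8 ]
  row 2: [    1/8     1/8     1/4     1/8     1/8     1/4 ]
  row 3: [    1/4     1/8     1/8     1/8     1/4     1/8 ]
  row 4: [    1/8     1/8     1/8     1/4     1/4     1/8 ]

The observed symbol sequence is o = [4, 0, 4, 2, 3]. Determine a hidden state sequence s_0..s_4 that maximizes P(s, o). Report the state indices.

t=0: δ = [3.125e-02, 3.125e-02, 3.125e-02, 3.125e-02, 3.125e-02]  (obs o_0=4)
t=1: δ = [1.953e-03, 3.906e-03, 1.465e-03, 1.953e-03, 1.465e-03]  ψ = [2, 3, 0, 0, 1]  (obs o_1=0)
t=2: δ = [6.104e-05, 1.221e-04, 1.221e-04, 1.221e-04, 3.662e-04]  ψ = [1, 3, 1, 0, 1]  (obs o_2=4)
t=3: δ = [5.722e-06, 3.433e-05, 1.144e-05, 5.722e-06, 1.144e-05]  ψ = [4, 4, 4, 4, 4]  (obs o_3=2)
t=4: δ = [1.073e-06, 5.364e-07, 1.073e-06, 5.364e-07, 3.219e-06]  ψ = [1, 1, 1, 1, 1]  (obs o_4=3)
backtrack: best end state = 4; path = [3, 1, 4, 1, 4]

path = [3, 1, 4, 1, 4]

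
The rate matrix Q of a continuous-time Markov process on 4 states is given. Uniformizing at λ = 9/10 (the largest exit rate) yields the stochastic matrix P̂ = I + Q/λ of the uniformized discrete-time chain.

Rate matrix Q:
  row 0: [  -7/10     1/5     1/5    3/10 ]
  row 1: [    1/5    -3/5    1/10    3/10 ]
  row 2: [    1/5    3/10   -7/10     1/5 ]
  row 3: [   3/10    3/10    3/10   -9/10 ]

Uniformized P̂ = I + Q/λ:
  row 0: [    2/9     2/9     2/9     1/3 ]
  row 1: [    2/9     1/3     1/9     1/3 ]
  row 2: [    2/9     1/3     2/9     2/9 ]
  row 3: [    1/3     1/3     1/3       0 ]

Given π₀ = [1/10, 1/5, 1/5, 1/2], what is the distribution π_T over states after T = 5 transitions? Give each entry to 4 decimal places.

t=0: π = [0.1000, 0.2000, 0.2000, 0.5000]
t=1: π = [0.2778, 0.3222, 0.2556, 0.1444]
t=2: π = [0.2383, 0.3025, 0.2025, 0.2568]
t=3: π = [0.2508, 0.3069, 0.2171, 0.2252]
t=4: π = [0.2472, 0.3055, 0.2132, 0.2341]
t=5: π = [0.2482, 0.3059, 0.2143, 0.2316]

π = [0.2482, 0.3059, 0.2143, 0.2316]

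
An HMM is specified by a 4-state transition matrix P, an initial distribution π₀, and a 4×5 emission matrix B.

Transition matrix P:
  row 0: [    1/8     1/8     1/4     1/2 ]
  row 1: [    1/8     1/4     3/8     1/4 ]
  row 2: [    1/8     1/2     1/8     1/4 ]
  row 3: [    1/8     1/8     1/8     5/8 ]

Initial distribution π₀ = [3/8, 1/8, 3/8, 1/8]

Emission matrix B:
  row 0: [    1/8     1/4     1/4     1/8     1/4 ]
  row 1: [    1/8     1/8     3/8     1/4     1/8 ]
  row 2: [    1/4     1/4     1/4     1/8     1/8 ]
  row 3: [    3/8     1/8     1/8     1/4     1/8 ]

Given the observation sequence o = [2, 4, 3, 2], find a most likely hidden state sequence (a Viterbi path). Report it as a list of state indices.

t=0: δ = [9.375e-02, 4.688e-02, 9.375e-02, 1.562e-02]  (obs o_0=2)
t=1: δ = [2.930e-03, 5.859e-03, 2.930e-03, 5.859e-03]  ψ = [0, 2, 0, 0]  (obs o_1=4)
t=2: δ = [9.155e-05, 3.662e-04, 2.747e-04, 9.155e-04]  ψ = [1, 1, 1, 3]  (obs o_2=3)
t=3: δ = [2.861e-05, 5.150e-05, 3.433e-05, 7.153e-05]  ψ = [3, 2, 1, 3]  (obs o_3=2)
backtrack: best end state = 3; path = [0, 3, 3, 3]

path = [0, 3, 3, 3]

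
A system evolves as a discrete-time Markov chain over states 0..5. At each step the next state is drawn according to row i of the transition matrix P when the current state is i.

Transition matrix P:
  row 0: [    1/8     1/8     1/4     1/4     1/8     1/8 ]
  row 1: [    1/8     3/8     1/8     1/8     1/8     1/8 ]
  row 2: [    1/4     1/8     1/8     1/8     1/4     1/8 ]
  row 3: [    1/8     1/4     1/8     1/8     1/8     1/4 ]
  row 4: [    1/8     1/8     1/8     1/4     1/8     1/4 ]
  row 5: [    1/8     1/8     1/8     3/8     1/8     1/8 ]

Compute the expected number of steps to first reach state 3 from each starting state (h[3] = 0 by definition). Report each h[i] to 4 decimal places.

h = [4.4318, 5.0909, 4.9091, 0.0000, 4.2955, 3.8182]

First-step conditioning: h[3] = 0; for i ≠ 3, h[i] = 1 + Σ_k P[i][k]·h[k].
  h[0] = 1 + 1/8·h[0] + 1/8·h[1] + 1/4·h[2] + 1/8·h[4] + 1/8·h[5]
  h[1] = 1 + 1/8·h[0] + 3/8·h[1] + 1/8·h[2] + 1/8·h[4] + 1/8·h[5]
  h[2] = 1 + 1/4·h[0] + 1/8·h[1] + 1/8·h[2] + 1/4·h[4] + 1/8·h[5]
  h[4] = 1 + 1/8·h[0] + 1/8·h[1] + 1/8·h[2] + 1/8·h[4] + 1/4·h[5]
  h[5] = 1 + 1/8·h[0] + 1/8·h[1] + 1/8·h[2] + 1/8·h[4] + 1/8·h[5]
Solving the 5×5 linear system over states ≠ 3 gives exactly h = [195/44, 56/11, 54/11, 0, 189/44, 42/11] (h[3] = 0 is the target).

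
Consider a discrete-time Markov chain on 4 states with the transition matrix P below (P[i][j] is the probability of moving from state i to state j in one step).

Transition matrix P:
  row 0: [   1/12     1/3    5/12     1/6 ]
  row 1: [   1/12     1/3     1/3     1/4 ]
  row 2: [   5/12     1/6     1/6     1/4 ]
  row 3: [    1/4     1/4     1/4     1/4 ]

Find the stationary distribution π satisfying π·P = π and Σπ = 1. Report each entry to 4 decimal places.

π = [0.2169, 0.2666, 0.2846, 0.2319]

Balance equations π_j = Σ_i π_i·P[i][j]:
  π_0 = 1/12·π_0 + 1/12·π_1 + 5/12·π_2 + 1/4·π_3
  π_1 = 1/3·π_0 + 1/3·π_1 + 1/6·π_2 + 1/4·π_3
  π_2 = 5/12·π_0 + 1/3·π_1 + 1/6·π_2 + 1/4·π_3
  normalize: π_0 + π_1 + π_2 + π_3 = 1
Solving the linear system gives exactly π = [18/83, 177/664, 189/664, 77/332].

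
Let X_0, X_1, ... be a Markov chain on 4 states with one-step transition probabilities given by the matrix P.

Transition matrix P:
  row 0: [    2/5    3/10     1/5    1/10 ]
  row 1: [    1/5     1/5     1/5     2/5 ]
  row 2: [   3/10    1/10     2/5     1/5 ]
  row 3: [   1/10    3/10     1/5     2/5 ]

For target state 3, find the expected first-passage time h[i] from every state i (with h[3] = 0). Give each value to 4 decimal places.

h = [5.1765, 3.7647, 4.8824, 0.0000]

First-step conditioning: h[3] = 0; for i ≠ 3, h[i] = 1 + Σ_k P[i][k]·h[k].
  h[0] = 1 + 2/5·h[0] + 3/10·h[1] + 1/5·h[2]
  h[1] = 1 + 1/5·h[0] + 1/5·h[1] + 1/5·h[2]
  h[2] = 1 + 3/10·h[0] + 1/10·h[1] + 2/5·h[2]
Solving the 3×3 linear system over states ≠ 3 gives exactly h = [88/17, 64/17, 83/17, 0] (h[3] = 0 is the target).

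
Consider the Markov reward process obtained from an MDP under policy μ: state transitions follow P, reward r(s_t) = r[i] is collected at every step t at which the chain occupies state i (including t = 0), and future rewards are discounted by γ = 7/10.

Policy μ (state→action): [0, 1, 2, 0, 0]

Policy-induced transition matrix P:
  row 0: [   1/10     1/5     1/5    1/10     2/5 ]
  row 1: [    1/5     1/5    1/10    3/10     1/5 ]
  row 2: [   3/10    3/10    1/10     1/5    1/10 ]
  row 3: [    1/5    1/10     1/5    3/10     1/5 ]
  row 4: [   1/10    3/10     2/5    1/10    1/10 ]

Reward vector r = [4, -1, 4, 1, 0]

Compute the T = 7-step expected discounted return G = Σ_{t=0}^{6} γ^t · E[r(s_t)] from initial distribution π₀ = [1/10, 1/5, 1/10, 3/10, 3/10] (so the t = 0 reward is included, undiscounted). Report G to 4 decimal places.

t=0: π = [0.1000, 0.2000, 0.1000, 0.3000, 0.3000], E[r] = 0.9000, γ^t·E[r] = 0.900000, running G = 0.900000
t=1: π = [0.1700, 0.2100, 0.2300, 0.2100, 0.1800], E[r] = 1.6000, γ^t·E[r] = 1.120000, running G = 2.020000
t=2: π = [0.1880, 0.2200, 0.1920, 0.2070, 0.1930], E[r] = 1.5070, γ^t·E[r] = 0.738430, running G = 2.758430
t=3: π = [0.1811, 0.2178, 0.1974, 0.2046, 0.1991], E[r] = 1.5008, γ^t·E[r] = 0.514774, running G = 3.273204
t=4: π = [0.1817, 0.2192, 0.1983, 0.2042, 0.1966], E[r] = 1.5051, γ^t·E[r] = 0.361377, running G = 3.634581
t=5: π = [0.1820, 0.2191, 0.1976, 0.2045, 0.1969], E[r] = 1.5037, γ^t·E[r] = 0.252729, running G = 3.887310
t=6: π = [0.1819, 0.2190, 0.1977, 0.2045, 0.1970], E[r] = 1.5038, γ^t·E[r] = 0.176920, running G = 4.064230

G = 4.0642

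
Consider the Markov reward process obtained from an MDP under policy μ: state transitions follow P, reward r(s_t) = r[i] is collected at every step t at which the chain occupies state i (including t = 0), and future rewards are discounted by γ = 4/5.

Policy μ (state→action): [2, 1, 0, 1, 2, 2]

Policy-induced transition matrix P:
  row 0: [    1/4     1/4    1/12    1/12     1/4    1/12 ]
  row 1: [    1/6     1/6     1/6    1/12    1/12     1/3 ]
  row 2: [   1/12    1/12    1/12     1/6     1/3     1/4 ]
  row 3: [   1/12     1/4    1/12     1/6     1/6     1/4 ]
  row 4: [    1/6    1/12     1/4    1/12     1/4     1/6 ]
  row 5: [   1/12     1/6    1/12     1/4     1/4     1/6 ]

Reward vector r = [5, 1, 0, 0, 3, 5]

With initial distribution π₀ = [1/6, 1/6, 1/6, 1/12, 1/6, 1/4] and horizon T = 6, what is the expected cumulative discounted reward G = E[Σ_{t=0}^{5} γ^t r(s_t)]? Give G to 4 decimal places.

G = 9.5933

t=0: π = [0.1667, 0.1667, 0.1667, 0.0833, 0.1667, 0.2500], E[r] = 2.7500, γ^t·E[r] = 2.750000, running G = 2.750000
t=1: π = [0.1389, 0.1597, 0.1250, 0.1458, 0.2292, 0.2014], E[r] = 2.5486, γ^t·E[r] = 2.038889, running G = 4.788889
t=2: π = [0.1389, 0.1609, 0.1348, 0.1395, 0.2216, 0.2043], E[r] = 2.5417, γ^t·E[r] = 1.626667, running G = 6.415556
t=3: π = [0.1384, 0.1602, 0.1337, 0.1402, 0.2228, 0.2048], E[r] = 2.5442, γ^t·E[r] = 1.302617, running G = 7.718173
t=4: π = [0.1383, 0.1602, 0.1338, 0.1403, 0.2228, 0.2047], E[r] = 2.5433, γ^t·E[r] = 1.041723, running G = 8.759896
t=5: π = [0.1383, 0.1602, 0.1338, 0.1403, 0.2228, 0.2047], E[r] = 2.5433, γ^t·E[r] = 0.833400, running G = 9.593296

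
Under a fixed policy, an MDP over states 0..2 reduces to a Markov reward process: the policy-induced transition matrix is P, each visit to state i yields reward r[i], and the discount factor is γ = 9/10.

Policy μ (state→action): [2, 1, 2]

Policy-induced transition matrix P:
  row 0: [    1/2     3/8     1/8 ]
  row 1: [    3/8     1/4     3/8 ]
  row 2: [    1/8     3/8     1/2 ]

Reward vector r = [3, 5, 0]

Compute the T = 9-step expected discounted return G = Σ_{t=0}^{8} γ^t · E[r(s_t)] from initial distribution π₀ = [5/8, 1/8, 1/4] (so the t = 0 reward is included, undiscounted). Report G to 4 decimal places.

G = 16.5290

t=0: π = [0.6250, 0.1250, 0.2500], E[r] = 2.5000, γ^t·E[r] = 2.500000, running G = 2.500000
t=1: π = [0.3906, 0.3594, 0.2500], E[r] = 2.9688, γ^t·E[r] = 2.671875, running G = 5.171875
t=2: π = [0.3613, 0.3301, 0.3086], E[r] = 2.7344, γ^t·E[r] = 2.214844, running G = 7.386719
t=3: π = [0.3430, 0.3337, 0.3232], E[r] = 2.6978, γ^t·E[r] = 1.966663, running G = 9.353381
t=4: π = [0.3371, 0.3333, 0.3297], E[r] = 2.6776, γ^t·E[r] = 1.756781, running G = 11.110163
t=5: π = [0.3347, 0.3333, 0.3319], E[r] = 2.6709, γ^t·E[r] = 1.577116, running G = 12.687279
t=6: π = [0.3339, 0.3333, 0.3328], E[r] = 2.6682, γ^t·E[r] = 1.418006, running G = 14.105285
t=7: π = [0.3335, 0.3333, 0.3331], E[r] = 2.6673, γ^t·E[r] = 1.275739, running G = 15.381024
t=8: π = [0.3334, 0.3333, 0.3333], E[r] = 2.6669, γ^t·E[r] = 1.148007, running G = 16.529031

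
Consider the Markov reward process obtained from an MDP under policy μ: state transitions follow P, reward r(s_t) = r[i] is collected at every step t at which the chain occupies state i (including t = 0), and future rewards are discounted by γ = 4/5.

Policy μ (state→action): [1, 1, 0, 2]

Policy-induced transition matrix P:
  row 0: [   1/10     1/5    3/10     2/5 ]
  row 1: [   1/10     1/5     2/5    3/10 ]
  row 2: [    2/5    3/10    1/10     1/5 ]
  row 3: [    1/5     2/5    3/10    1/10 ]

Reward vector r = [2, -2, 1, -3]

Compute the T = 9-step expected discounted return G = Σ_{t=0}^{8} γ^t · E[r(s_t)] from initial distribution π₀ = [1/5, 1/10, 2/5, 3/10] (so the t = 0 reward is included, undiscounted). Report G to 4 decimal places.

t=0: π = [0.2000, 0.1000, 0.4000, 0.3000], E[r] = -0.3000, γ^t·E[r] = -0.300000, running G = -0.300000
t=1: π = [0.2500, 0.3000, 0.2300, 0.2200], E[r] = -0.5300, γ^t·E[r] = -0.424000, running G = -0.724000
t=2: π = [0.1910, 0.2670, 0.2840, 0.2580], E[r] = -0.6420, γ^t·E[r] = -0.410880, running G = -1.134880
t=3: π = [0.2110, 0.2800, 0.2699, 0.2391], E[r] = -0.5854, γ^t·E[r] = -0.299725, running G = -1.434605
t=4: π = [0.2049, 0.2748, 0.2740, 0.2463], E[r] = -0.6047, γ^t·E[r] = -0.247689, running G = -1.682294
t=5: π = [0.2068, 0.2767, 0.2727, 0.2438], E[r] = -0.5985, γ^t·E[r] = -0.196102, running G = -1.878396
t=6: π = [0.2062, 0.2760, 0.2731, 0.2447], E[r] = -0.6005, γ^t·E[r] = -0.157421, running G = -2.035818
t=7: π = [0.2064, 0.2762, 0.2730, 0.2444], E[r] = -0.5998, γ^t·E[r] = -0.125793, running G = -2.161611
t=8: π = [0.2063, 0.2762, 0.2730, 0.2445], E[r] = -0.6001, γ^t·E[r] = -0.100673, running G = -2.262284

G = -2.2623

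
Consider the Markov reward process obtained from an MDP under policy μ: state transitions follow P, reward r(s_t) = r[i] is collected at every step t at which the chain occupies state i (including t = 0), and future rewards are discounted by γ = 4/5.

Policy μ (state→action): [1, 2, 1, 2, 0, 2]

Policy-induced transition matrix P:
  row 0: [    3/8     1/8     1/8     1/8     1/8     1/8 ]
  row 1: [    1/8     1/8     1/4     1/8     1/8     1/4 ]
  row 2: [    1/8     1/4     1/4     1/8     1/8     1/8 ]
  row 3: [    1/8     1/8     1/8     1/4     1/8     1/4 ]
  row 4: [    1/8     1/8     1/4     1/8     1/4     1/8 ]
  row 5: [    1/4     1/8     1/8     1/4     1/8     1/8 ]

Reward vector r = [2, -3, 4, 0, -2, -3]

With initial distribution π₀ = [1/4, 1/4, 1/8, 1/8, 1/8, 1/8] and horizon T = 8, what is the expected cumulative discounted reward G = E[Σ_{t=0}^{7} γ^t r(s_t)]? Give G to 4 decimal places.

t=0: π = [0.2500, 0.2500, 0.1250, 0.1250, 0.1250, 0.1250], E[r] = -0.3750, γ^t·E[r] = -0.375000, running G = -0.375000
t=1: π = [0.2031, 0.1406, 0.1875, 0.1563, 0.1406, 0.1719], E[r] = -0.0625, γ^t·E[r] = -0.050000, running G = -0.425000
t=2: π = [0.1973, 0.1484, 0.1836, 0.1660, 0.1426, 0.1621], E[r] = -0.0879, γ^t·E[r] = -0.056250, running G = -0.481250
t=3: π = [0.1946, 0.1479, 0.1843, 0.1660, 0.1428, 0.1643], E[r] = -0.0959, γ^t·E[r] = -0.049125, running G = -0.530375
t=4: π = [0.1942, 0.1480, 0.1844, 0.1663, 0.1429, 0.1642], E[r] = -0.0966, γ^t·E[r] = -0.039588, running G = -0.569963
t=5: π = [0.1941, 0.1480, 0.1844, 0.1663, 0.1429, 0.1643], E[r] = -0.0969, γ^t·E[r] = -0.031765, running G = -0.601728
t=6: π = [0.1941, 0.1481, 0.1844, 0.1663, 0.1429, 0.1643], E[r] = -0.0970, γ^t·E[r] = -0.025424, running G = -0.627152
t=7: π = [0.1941, 0.1481, 0.1844, 0.1663, 0.1429, 0.1643], E[r] = -0.0970, γ^t·E[r] = -0.020342, running G = -0.647494

G = -0.6475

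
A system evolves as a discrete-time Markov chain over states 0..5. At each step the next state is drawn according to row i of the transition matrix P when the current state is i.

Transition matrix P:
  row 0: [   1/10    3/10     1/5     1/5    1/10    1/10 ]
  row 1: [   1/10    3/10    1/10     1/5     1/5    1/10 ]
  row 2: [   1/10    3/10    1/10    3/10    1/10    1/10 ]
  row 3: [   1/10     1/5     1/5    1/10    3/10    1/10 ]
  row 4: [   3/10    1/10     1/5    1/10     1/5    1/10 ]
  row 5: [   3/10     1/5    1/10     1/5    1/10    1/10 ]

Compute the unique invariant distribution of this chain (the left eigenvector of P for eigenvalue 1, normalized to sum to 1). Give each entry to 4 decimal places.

Balance equations π_j = Σ_i π_i·P[i][j]:
  π_0 = 1/10·π_0 + 1/10·π_1 + 1/10·π_2 + 1/10·π_3 + 3/10·π_4 + 3/10·π_5
  π_1 = 3/10·π_0 + 3/10·π_1 + 3/10·π_2 + 1/5·π_3 + 1/10·π_4 + 1/5·π_5
  π_2 = 1/5·π_0 + 1/10·π_1 + 1/10·π_2 + 1/5·π_3 + 1/5·π_4 + 1/10·π_5
  π_3 = 1/5·π_0 + 1/5·π_1 + 3/10·π_2 + 1/10·π_3 + 1/10·π_4 + 1/5·π_5
  π_4 = 1/10·π_0 + 1/5·π_1 + 1/10·π_2 + 3/10·π_3 + 1/5·π_4 + 1/10·π_5
  normalize: π_0 + π_1 + π_2 + π_3 + π_4 + π_5 = 1
Solving the linear system gives exactly π = [587/3776, 4467/18880, 571/3776, 847/4720, 3347/18880, 1/10].

π = [0.1555, 0.2366, 0.1512, 0.1794, 0.1773, 0.1000]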